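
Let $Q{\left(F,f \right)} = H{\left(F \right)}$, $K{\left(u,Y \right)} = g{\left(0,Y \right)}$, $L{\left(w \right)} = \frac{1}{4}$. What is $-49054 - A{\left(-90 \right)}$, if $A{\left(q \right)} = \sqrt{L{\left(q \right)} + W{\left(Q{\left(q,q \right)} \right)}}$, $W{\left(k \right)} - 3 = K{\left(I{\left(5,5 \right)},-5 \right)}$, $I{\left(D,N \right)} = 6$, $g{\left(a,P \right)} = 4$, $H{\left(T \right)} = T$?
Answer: $-49054 - \frac{\sqrt{29}}{2} \approx -49057.0$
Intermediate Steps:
$L{\left(w \right)} = \frac{1}{4}$
$K{\left(u,Y \right)} = 4$
$Q{\left(F,f \right)} = F$
$W{\left(k \right)} = 7$ ($W{\left(k \right)} = 3 + 4 = 7$)
$A{\left(q \right)} = \frac{\sqrt{29}}{2}$ ($A{\left(q \right)} = \sqrt{\frac{1}{4} + 7} = \sqrt{\frac{29}{4}} = \frac{\sqrt{29}}{2}$)
$-49054 - A{\left(-90 \right)} = -49054 - \frac{\sqrt{29}}{2}$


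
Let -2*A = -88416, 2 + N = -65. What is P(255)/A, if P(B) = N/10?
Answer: -67/442080 ≈ -0.00015156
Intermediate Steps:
N = -67 (N = -2 - 65 = -67)
P(B) = -67/10
A = 44208 (A = -½*(-88416) = 44208)
P(255)/A = -67/10/44208 = -67/10*1/44208 = -67/442080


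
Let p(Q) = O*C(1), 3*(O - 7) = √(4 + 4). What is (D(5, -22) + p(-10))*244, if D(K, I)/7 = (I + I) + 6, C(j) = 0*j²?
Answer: -64904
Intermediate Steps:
C(j) = 0
D(K, I) = 42 + 14*I (D(K, I) = 7*((I + I) + 6) = 7*(2*I + 6) = 7*(6 + 2*I) = 42 + 14*I)
O = 7 + 2*√2/3 (O = 7 + √(4 + 4)/3 = 7 + √8/3 = 7 + (2*√2)/3 = 7 + 2*√2/3 ≈ 7.9428)
p(Q) = 0 (p(Q) = (7 + 2*√2/3)*0 = 0)
(D(5, -22) + p(-10))*244 = ((42 + 14*(-22)) + 0)*244 = ((42 - 308) + 0)*244 = (-266 + 0)*244 = -266*244 = -64904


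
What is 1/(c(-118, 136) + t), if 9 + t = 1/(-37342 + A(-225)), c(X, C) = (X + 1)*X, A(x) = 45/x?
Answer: 186711/2576051662 ≈ 7.2479e-5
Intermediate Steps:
c(X, C) = X*(1 + X) (c(X, C) = (1 + X)*X = X*(1 + X))
t = -1680404/186711 (t = -9 + 1/(-37342 + 45/(-225)) = -9 + 1/(-37342 + 45*(-1/225)) = -9 + 1/(-37342 - ⅕) = -9 + 1/(-186711/5) = -9 - 5/186711 = -1680404/186711 ≈ -9.0000)
1/(c(-118, 136) + t) = 1/(-118*(1 - 118) - 1680404/186711) = 1/(-118*(-117) - 1680404/186711) = 1/(13806 - 1680404/186711) = 1/(2576051662/186711) = 186711/2576051662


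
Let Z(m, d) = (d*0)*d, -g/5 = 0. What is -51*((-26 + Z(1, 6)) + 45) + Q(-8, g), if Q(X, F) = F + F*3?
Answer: -969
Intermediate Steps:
g = 0 (g = -5*0 = 0)
Q(X, F) = 4*F (Q(X, F) = F + 3*F = 4*F)
Z(m, d) = 0 (Z(m, d) = 0*d = 0)
-51*((-26 + Z(1, 6)) + 45) + Q(-8, g) = -51*((-26 + 0) + 45) + 4*0 = -51*(-26 + 45) + 0 = -51*19 + 0 = -969 + 0 = -969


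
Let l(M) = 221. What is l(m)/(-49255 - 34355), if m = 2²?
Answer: -221/83610 ≈ -0.0026432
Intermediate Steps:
m = 4
l(m)/(-49255 - 34355) = 221/(-49255 - 34355) = 221/(-83610) = 221*(-1/83610) = -221/83610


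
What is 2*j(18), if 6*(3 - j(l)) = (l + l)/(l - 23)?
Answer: 42/5 ≈ 8.4000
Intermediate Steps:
j(l) = 3 - l/(3*(-23 + l)) (j(l) = 3 - (l + l)/(6*(l - 23)) = 3 - 2*l/(6*(-23 + l)) = 3 - l/(3*(-23 + l)))
2*j(18) = 2*((-207 + 8*18)/(3*(-23 + 18))) = 2*((⅓)*(-207 + 144)/(-5)) = 2*((⅓)*(-⅕)*(-63)) = 2*(21/5) = 42/5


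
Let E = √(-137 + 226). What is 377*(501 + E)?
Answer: 188877 + 377*√89 ≈ 1.9243e+5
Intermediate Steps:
E = √89 ≈ 9.4340
377*(501 + E) = 377*(501 + √89) = 188877 + 377*√89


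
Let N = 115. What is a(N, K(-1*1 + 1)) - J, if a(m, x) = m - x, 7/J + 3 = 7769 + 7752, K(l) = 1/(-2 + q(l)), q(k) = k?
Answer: 896161/7759 ≈ 115.50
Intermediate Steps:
K(l) = 1/(-2 + l)
J = 7/15518 (J = 7/(-3 + (7769 + 7752)) = 7/(-3 + 15521) = 7/15518 ≈ 0.00045109)
a(N, K(-1*1 + 1)) - J = (115 - 1/(-2 + (-1*1 + 1))) - 1*7/15518 = (115 - 1/(-2 + (-1 + 1))) - 7/15518 = (115 - 1/(-2 + 0)) - 7/15518 = (115 - 1/(-2)) - 7/15518 = (115 - 1*(-½)) - 7/15518 = (115 + ½) - 7/15518 = 231/2 - 7/15518 = 896161/7759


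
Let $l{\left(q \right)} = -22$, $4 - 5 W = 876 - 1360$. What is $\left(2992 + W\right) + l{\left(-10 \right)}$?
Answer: $\frac{15338}{5} \approx 3067.6$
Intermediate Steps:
$W = \frac{488}{5}$ ($W = \frac{4}{5} - \frac{876 - 1360}{5} = \frac{4}{5} - - \frac{484}{5} = \frac{4}{5} + \frac{484}{5} = \frac{488}{5} \approx 97.6$)
$\left(2992 + W\right) + l{\left(-10 \right)} = \left(2992 + \frac{488}{5}\right) - 22 = \frac{15448}{5} - 22 = \frac{15338}{5}$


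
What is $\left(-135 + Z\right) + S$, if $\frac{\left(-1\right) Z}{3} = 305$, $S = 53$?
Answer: $-997$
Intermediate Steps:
$Z = -915$ ($Z = \left(-3\right) 305 = -915$)
$\left(-135 + Z\right) + S = \left(-135 - 915\right) + 53 = -1050 + 53 = -997$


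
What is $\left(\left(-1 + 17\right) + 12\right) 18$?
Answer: $504$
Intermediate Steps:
$\left(\left(-1 + 17\right) + 12\right) 18 = \left(16 + 12\right) 18 = 28 \cdot 18 = 504$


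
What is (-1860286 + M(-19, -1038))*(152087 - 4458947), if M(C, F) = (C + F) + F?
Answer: 8021014233660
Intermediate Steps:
M(C, F) = C + 2*F
(-1860286 + M(-19, -1038))*(152087 - 4458947) = (-1860286 + (-19 + 2*(-1038)))*(152087 - 4458947) = (-1860286 + (-19 - 2076))*(-4306860) = (-1860286 - 2095)*(-4306860) = -1862381*(-4306860) = 8021014233660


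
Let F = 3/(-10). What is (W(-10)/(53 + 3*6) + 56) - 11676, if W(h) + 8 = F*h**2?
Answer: -825058/71 ≈ -11621.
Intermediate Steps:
F = -3/10 (F = 3*(-1/10) = -3/10 ≈ -0.30000)
W(h) = -8 - 3*h**2/10
(W(-10)/(53 + 3*6) + 56) - 11676 = ((-8 - 3/10*(-10)**2)/(53 + 3*6) + 56) - 11676 = ((-8 - 3/10*100)/(53 + 18) + 56) - 11676 = ((-8 - 30)/71 + 56) - 11676 = ((1/71)*(-38) + 56) - 11676 = (-38/71 + 56) - 11676 = 3938/71 - 11676 = -825058/71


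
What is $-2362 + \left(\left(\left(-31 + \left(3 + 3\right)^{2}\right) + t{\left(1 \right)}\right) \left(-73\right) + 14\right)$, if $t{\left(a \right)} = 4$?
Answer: $-3005$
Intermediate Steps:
$-2362 + \left(\left(\left(-31 + \left(3 + 3\right)^{2}\right) + t{\left(1 \right)}\right) \left(-73\right) + 14\right) = -2362 + \left(\left(\left(-31 + \left(3 + 3\right)^{2}\right) + 4\right) \left(-73\right) + 14\right) = -2362 + \left(\left(\left(-31 + 6^{2}\right) + 4\right) \left(-73\right) + 14\right) = -2362 + \left(\left(\left(-31 + 36\right) + 4\right) \left(-73\right) + 14\right) = -2362 + \left(\left(5 + 4\right) \left(-73\right) + 14\right) = -2362 + \left(9 \left(-73\right) + 14\right) = -2362 + \left(-657 + 14\right) = -2362 - 643 = -3005$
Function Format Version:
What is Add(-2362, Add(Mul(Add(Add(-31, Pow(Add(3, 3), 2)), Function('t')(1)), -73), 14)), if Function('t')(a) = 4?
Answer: -3005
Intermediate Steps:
Add(-2362, Add(Mul(Add(Add(-31, Pow(Add(3, 3), 2)), Function('t')(1)), -73), 14)) = Add(-2362, Add(Mul(Add(Add(-31, Pow(Add(3, 3), 2)), 4), -73), 14)) = Add(-2362, Add(Mul(Add(Add(-31, Pow(6, 2)), 4), -73), 14)) = Add(-2362, Add(Mul(Add(Add(-31, 36), 4), -73), 14)) = Add(-2362, Add(Mul(Add(5, 4), -73), 14)) = Add(-2362, Add(Mul(9, -73), 14)) = Add(-2362, Add(-657, 14)) = Add(-2362, -643) = -3005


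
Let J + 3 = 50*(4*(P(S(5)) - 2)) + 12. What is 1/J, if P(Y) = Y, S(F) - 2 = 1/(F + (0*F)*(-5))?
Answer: 1/49 ≈ 0.020408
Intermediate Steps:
S(F) = 2 + 1/F (S(F) = 2 + 1/(F + (0*F)*(-5)) = 2 + 1/(F + 0*(-5)) = 2 + 1/(F + 0) = 2 + 1/F)
J = 49 (J = -3 + (50*(4*((2 + 1/5) - 2)) + 12) = -3 + (50*(4*((2 + ⅕) - 2)) + 12) = -3 + (50*(4*(11/5 - 2)) + 12) = -3 + (50*(4*(⅕)) + 12) = -3 + (50*(⅘) + 12) = -3 + (40 + 12) = -3 + 52 = 49)
1/J = 1/49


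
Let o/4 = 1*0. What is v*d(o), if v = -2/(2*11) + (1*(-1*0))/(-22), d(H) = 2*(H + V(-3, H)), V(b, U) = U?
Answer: 0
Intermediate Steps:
o = 0 (o = 4*(1*0) = 4*0 = 0)
d(H) = 4*H (d(H) = 2*(H + H) = 2*(2*H) = 4*H)
v = -1/11 (v = -2/22 + (1*0)*(-1/22) = -2*1/22 + 0*(-1/22) = -1/11 + 0 = -1/11 ≈ -0.090909)
v*d(o) = -4*0/11 = -1/11*0 = 0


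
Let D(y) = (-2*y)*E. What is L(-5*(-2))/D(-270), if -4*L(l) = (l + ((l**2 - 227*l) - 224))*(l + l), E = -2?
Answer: -298/27 ≈ -11.037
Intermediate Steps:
L(l) = -l*(-224 + l**2 - 226*l)/2 (L(l) = -(l + ((l**2 - 227*l) - 224))*(l + l)/4 = -(l + (-224 + l**2 - 227*l))*2*l/4 = -(-224 + l**2 - 226*l)*2*l/4 = -l*(-224 + l**2 - 226*l)/2)
D(y) = 4*y (D(y) = -2*y*(-2) = 4*y)
L(-5*(-2))/D(-270) = ((-5*(-2))*(224 - (-5*(-2))**2 + 226*(-5*(-2)))/2)/((4*(-270))) = ((1/2)*10*(224 - 1*10**2 + 226*10))/(-1080) = ((1/2)*10*(224 - 1*100 + 2260))*(-1/1080) = ((1/2)*10*(224 - 100 + 2260))*(-1/1080) = ((1/2)*10*2384)*(-1/1080) = 11920*(-1/1080) = -298/27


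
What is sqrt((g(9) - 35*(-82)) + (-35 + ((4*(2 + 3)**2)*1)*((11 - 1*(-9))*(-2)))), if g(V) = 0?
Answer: I*sqrt(1165) ≈ 34.132*I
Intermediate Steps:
sqrt((g(9) - 35*(-82)) + (-35 + ((4*(2 + 3)**2)*1)*((11 - 1*(-9))*(-2)))) = sqrt((0 - 35*(-82)) + (-35 + ((4*(2 + 3)**2)*1)*((11 - 1*(-9))*(-2)))) = sqrt((0 + 2870) + (-35 + ((4*5**2)*1)*((11 + 9)*(-2)))) = sqrt(2870 + (-35 + ((4*25)*1)*(20*(-2)))) = sqrt(2870 + (-35 + (100*1)*(-40))) = sqrt(2870 + (-35 + 100*(-40))) = sqrt(2870 + (-35 - 4000)) = sqrt(2870 - 4035) = sqrt(-1165) = I*sqrt(1165)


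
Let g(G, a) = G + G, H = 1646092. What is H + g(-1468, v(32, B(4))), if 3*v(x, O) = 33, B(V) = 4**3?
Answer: 1643156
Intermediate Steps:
B(V) = 64
v(x, O) = 11 (v(x, O) = (1/3)*33 = 11)
g(G, a) = 2*G
H + g(-1468, v(32, B(4))) = 1646092 + 2*(-1468) = 1646092 - 2936 = 1643156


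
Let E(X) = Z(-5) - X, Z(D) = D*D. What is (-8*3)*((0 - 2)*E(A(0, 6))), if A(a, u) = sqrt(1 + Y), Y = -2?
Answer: 1200 - 48*I ≈ 1200.0 - 48.0*I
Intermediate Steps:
Z(D) = D**2
A(a, u) = I (A(a, u) = sqrt(1 - 2) = sqrt(-1) = I)
E(X) = 25 - X (E(X) = (-5)**2 - X = 25 - X)
(-8*3)*((0 - 2)*E(A(0, 6))) = (-8*3)*((0 - 2)*(25 - I)) = -(-48)*(25 - I) = -24*(-50 + 2*I) = 1200 - 48*I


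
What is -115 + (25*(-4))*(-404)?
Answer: 40285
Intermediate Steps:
-115 + (25*(-4))*(-404) = -115 - 100*(-404) = -115 + 40400 = 40285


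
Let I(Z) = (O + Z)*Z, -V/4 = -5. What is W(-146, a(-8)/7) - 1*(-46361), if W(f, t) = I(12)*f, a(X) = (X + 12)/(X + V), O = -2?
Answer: 28841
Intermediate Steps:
V = 20 (V = -4*(-5) = 20)
I(Z) = Z*(-2 + Z) (I(Z) = (-2 + Z)*Z = Z*(-2 + Z))
a(X) = (12 + X)/(20 + X) (a(X) = (X + 12)/(X + 20) = (12 + X)/(20 + X))
W(f, t) = 120*f (W(f, t) = (12*(-2 + 12))*f = (12*10)*f = 120*f)
W(-146, a(-8)/7) - 1*(-46361) = 120*(-146) - 1*(-46361) = -17520 + 46361 = 28841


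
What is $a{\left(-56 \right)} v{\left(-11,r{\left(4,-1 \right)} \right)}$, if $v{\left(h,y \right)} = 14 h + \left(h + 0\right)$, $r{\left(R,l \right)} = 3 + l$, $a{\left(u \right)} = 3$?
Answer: $-495$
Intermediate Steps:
$v{\left(h,y \right)} = 15 h$ ($v{\left(h,y \right)} = 14 h + h = 15 h$)
$a{\left(-56 \right)} v{\left(-11,r{\left(4,-1 \right)} \right)} = 3 \cdot 15 \left(-11\right) = 3 \left(-165\right) = -495$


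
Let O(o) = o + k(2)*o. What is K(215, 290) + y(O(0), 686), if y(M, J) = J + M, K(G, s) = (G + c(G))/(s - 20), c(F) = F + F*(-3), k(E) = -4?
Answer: 37001/54 ≈ 685.20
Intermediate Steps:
c(F) = -2*F (c(F) = F - 3*F = -2*F)
K(G, s) = -G/(-20 + s) (K(G, s) = (G - 2*G)/(s - 20) = (-G)/(-20 + s) = -G/(-20 + s))
O(o) = -3*o (O(o) = o - 4*o = -3*o)
K(215, 290) + y(O(0), 686) = -1*215/(-20 + 290) + (686 - 3*0) = -1*215/270 + (686 + 0) = -1*215*1/270 + 686 = -43/54 + 686 = 37001/54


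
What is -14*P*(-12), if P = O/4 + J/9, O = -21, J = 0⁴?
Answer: -882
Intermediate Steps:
J = 0
P = -21/4 (P = -21/4 + 0/9 = -21*¼ + 0*(⅑) = -21/4 + 0 = -21/4 ≈ -5.2500)
-14*P*(-12) = -14*(-21/4)*(-12) = (147/2)*(-12) = -882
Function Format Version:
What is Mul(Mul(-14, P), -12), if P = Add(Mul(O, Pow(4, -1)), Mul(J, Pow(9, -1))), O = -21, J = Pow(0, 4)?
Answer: -882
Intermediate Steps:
J = 0
P = Rational(-21, 4) (P = Add(Mul(-21, Pow(4, -1)), Mul(0, Pow(9, -1))) = Add(Mul(-21, Rational(1, 4)), Mul(0, Rational(1, 9))) = Add(Rational(-21, 4), 0) = Rational(-21, 4) ≈ -5.2500)
Mul(Mul(-14, P), -12) = Mul(Mul(-14, Rational(-21, 4)), -12) = Mul(Rational(147, 2), -12) = -882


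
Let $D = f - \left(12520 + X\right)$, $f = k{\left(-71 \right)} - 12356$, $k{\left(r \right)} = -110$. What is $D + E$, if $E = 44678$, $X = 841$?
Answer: $18851$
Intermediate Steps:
$f = -12466$ ($f = -110 - 12356 = -12466$)
$D = -25827$ ($D = -12466 - \left(12520 + 841\right) = -12466 - 13361 = -25827$)
$D + E = -25827 + 44678 = 18851$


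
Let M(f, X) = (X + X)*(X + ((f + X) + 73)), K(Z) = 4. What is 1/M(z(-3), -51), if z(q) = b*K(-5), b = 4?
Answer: 1/1326 ≈ 0.00075415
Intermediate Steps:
z(q) = 16 (z(q) = 4*4 = 16)
M(f, X) = 2*X*(73 + f + 2*X) (M(f, X) = (2*X)*(X + ((X + f) + 73)) = (2*X)*(X + (73 + X + f)) = (2*X)*(73 + f + 2*X) = 2*X*(73 + f + 2*X))
1/M(z(-3), -51) = 1/(2*(-51)*(73 + 16 + 2*(-51))) = 1/(2*(-51)*(73 + 16 - 102)) = 1/(2*(-51)*(-13)) = 1/1326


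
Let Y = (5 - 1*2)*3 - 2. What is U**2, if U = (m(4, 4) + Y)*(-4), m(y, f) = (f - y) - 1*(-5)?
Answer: 2304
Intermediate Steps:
m(y, f) = 5 + f - y (m(y, f) = (f - y) + 5 = 5 + f - y)
Y = 7 (Y = (5 - 2)*3 - 2 = 3*3 - 2 = 9 - 2 = 7)
U = -48 (U = ((5 + 4 - 1*4) + 7)*(-4) = ((5 + 4 - 4) + 7)*(-4) = (5 + 7)*(-4) = 12*(-4) = -48)
U**2 = (-48)**2 = 2304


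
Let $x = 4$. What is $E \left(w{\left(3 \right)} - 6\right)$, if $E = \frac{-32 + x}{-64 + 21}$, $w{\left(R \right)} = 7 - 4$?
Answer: $- \frac{84}{43} \approx -1.9535$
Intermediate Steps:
$w{\left(R \right)} = 3$ ($w{\left(R \right)} = 7 - 4 = 3$)
$E = \frac{28}{43}$ ($E = \frac{-32 + 4}{-64 + 21} = - \frac{28}{-43} = \left(-28\right) \left(- \frac{1}{43}\right) = \frac{28}{43} \approx 0.65116$)
$E \left(w{\left(3 \right)} - 6\right) = \frac{28 \left(3 - 6\right)}{43} = \frac{28}{43} \left(-3\right) = - \frac{84}{43}$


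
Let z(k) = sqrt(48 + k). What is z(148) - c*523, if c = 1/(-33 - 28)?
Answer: 1377/61 ≈ 22.574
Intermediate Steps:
c = -1/61 (c = 1/(-61) = -1/61 ≈ -0.016393)
z(148) - c*523 = sqrt(48 + 148) - (-1)*523/61 = sqrt(196) - 1*(-523/61) = 14 + 523/61 = 1377/61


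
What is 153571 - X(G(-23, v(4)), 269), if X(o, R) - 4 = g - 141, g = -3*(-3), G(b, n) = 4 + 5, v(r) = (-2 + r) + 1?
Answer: 153699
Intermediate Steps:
v(r) = -1 + r
G(b, n) = 9
g = 9
X(o, R) = -128 (X(o, R) = 4 + (9 - 141) = 4 - 132 = -128)
153571 - X(G(-23, v(4)), 269) = 153571 - 1*(-128) = 153571 + 128 = 153699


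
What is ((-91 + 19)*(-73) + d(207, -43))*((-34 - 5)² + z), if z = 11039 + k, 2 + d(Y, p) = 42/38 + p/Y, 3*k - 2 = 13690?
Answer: 117970158496/1311 ≈ 8.9985e+7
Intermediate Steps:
k = 4564 (k = ⅔ + (⅓)*13690 = ⅔ + 13690/3 = 4564)
d(Y, p) = -17/19 + p/Y (d(Y, p) = -2 + (42/38 + p/Y) = -2 + (42*(1/38) + p/Y) = -2 + (21/19 + p/Y) = -17/19 + p/Y)
z = 15603 (z = 11039 + 4564 = 15603)
((-91 + 19)*(-73) + d(207, -43))*((-34 - 5)² + z) = ((-91 + 19)*(-73) + (-17/19 - 43/207))*((-34 - 5)² + 15603) = (-72*(-73) + (-17/19 - 43*1/207))*((-39)² + 15603) = (5256 + (-17/19 - 43/207))*(1521 + 15603) = (5256 - 4336/3933)*17124 = (20667512/3933)*17124 = 117970158496/1311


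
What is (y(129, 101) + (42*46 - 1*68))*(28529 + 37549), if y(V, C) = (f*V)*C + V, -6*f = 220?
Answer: -31435749486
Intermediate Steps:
f = -110/3 (f = -⅙*220 = -110/3 ≈ -36.667)
y(V, C) = V - 110*C*V/3 (y(V, C) = (-110*V/3)*C + V = -110*C*V/3 + V = V - 110*C*V/3)
(y(129, 101) + (42*46 - 1*68))*(28529 + 37549) = ((⅓)*129*(3 - 110*101) + (42*46 - 1*68))*(28529 + 37549) = ((⅓)*129*(3 - 11110) + (1932 - 68))*66078 = ((⅓)*129*(-11107) + 1864)*66078 = (-477601 + 1864)*66078 = -475737*66078 = -31435749486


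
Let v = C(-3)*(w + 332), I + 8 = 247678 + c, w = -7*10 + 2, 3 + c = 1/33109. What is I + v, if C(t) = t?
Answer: 8173784376/33109 ≈ 2.4688e+5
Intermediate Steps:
c = -99326/33109 (c = -3 + 1/33109 = -99326/33109 ≈ -3.0000)
w = -68 (w = -70 + 2 = -68)
I = 8200006704/33109 (I = -8 + (247678 - 99326/33109) = -8 + 8200271576/33109 = 8200006704/33109 ≈ 2.4767e+5)
v = -792 (v = -3*(-68 + 332) = -3*264 = -792)
I + v = 8200006704/33109 - 792 = 8173784376/33109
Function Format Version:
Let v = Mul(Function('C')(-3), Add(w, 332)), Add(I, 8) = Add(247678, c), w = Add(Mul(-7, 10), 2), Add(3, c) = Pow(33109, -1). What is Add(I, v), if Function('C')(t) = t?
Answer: Rational(8173784376, 33109) ≈ 2.4688e+5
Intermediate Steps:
c = Rational(-99326, 33109) (c = Add(-3, Pow(33109, -1)) = Add(-3, Rational(1, 33109)) = Rational(-99326, 33109) ≈ -3.0000)
w = -68 (w = Add(-70, 2) = -68)
I = Rational(8200006704, 33109) (I = Add(-8, Add(247678, Rational(-99326, 33109))) = Add(-8, Rational(8200271576, 33109)) = Rational(8200006704, 33109) ≈ 2.4767e+5)
v = -792 (v = Mul(-3, Add(-68, 332)) = Mul(-3, 264) = -792)
Add(I, v) = Add(Rational(8200006704, 33109), -792) = Rational(8173784376, 33109)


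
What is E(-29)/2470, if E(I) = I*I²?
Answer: -24389/2470 ≈ -9.8741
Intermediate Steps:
E(I) = I³
E(-29)/2470 = (-29)³/2470 = -24389*1/2470 = -24389/2470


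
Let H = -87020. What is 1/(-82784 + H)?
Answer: -1/169804 ≈ -5.8891e-6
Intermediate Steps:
1/(-82784 + H) = 1/(-82784 - 87020) = 1/(-169804) = -1/169804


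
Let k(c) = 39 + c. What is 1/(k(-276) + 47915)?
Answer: 1/47678 ≈ 2.0974e-5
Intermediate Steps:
1/(k(-276) + 47915) = 1/((39 - 276) + 47915) = 1/(-237 + 47915) = 1/47678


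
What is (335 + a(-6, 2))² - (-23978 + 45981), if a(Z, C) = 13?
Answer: 99101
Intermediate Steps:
(335 + a(-6, 2))² - (-23978 + 45981) = (335 + 13)² - (-23978 + 45981) = 348² - 1*22003 = 121104 - 22003 = 99101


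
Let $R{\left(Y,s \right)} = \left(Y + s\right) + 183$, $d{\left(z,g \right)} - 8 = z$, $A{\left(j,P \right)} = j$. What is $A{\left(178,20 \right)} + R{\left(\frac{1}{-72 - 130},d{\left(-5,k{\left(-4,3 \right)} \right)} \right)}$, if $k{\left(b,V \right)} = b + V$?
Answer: $\frac{73527}{202} \approx 364.0$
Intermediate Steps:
$k{\left(b,V \right)} = V + b$
$d{\left(z,g \right)} = 8 + z$
$R{\left(Y,s \right)} = 183 + Y + s$
$A{\left(178,20 \right)} + R{\left(\frac{1}{-72 - 130},d{\left(-5,k{\left(-4,3 \right)} \right)} \right)} = 178 + \left(183 + \frac{1}{-72 - 130} + \left(8 - 5\right)\right) = 178 + \left(183 + \frac{1}{-202} + 3\right) = 178 + \left(183 - \frac{1}{202} + 3\right) = 178 + \frac{37571}{202} = \frac{73527}{202}$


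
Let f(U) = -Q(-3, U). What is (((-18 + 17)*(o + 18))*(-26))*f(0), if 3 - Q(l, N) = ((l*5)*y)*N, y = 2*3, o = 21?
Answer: -3042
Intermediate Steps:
y = 6
Q(l, N) = 3 - 30*N*l (Q(l, N) = 3 - (l*5)*6*N = 3 - (5*l)*6*N = 3 - 30*l*N = 3 - 30*N*l)
f(U) = -3 - 90*U (f(U) = -(3 - 30*U*(-3)) = -(3 + 90*U) = -3 - 90*U)
(((-18 + 17)*(o + 18))*(-26))*f(0) = (((-18 + 17)*(21 + 18))*(-26))*(-3 - 90*0) = (-1*39*(-26))*(-3 + 0) = -39*(-26)*(-3) = 1014*(-3) = -3042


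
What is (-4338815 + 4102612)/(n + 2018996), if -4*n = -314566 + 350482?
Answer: -236203/2010017 ≈ -0.11751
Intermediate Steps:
n = -8979 (n = -(-314566 + 350482)/4 = -1/4*35916 = -8979)
(-4338815 + 4102612)/(n + 2018996) = (-4338815 + 4102612)/(-8979 + 2018996) = -236203/2010017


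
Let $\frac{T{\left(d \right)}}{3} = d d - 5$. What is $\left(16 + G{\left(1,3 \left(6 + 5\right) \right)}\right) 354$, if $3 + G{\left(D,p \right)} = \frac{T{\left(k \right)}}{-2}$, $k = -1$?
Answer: $6726$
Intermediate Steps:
$T{\left(d \right)} = -15 + 3 d^{2}$ ($T{\left(d \right)} = 3 \left(d d - 5\right) = 3 \left(d^{2} - 5\right) = 3 \left(-5 + d^{2}\right) = -15 + 3 d^{2}$)
$G{\left(D,p \right)} = 3$ ($G{\left(D,p \right)} = -3 + \frac{-15 + 3 \left(-1\right)^{2}}{-2} = -3 + \left(-15 + 3 \cdot 1\right) \left(- \frac{1}{2}\right) = -3 + \left(-15 + 3\right) \left(- \frac{1}{2}\right) = -3 - -6 = -3 + 6 = 3$)
$\left(16 + G{\left(1,3 \left(6 + 5\right) \right)}\right) 354 = \left(16 + 3\right) 354 = 19 \cdot 354 = 6726$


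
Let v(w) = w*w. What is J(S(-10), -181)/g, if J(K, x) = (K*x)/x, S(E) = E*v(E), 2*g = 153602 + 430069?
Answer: -2000/583671 ≈ -0.0034266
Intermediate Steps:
v(w) = w**2
g = 583671/2 (g = (153602 + 430069)/2 = (1/2)*583671 = 583671/2 ≈ 2.9184e+5)
S(E) = E**3 (S(E) = E*E**2 = E**3)
J(K, x) = K
J(S(-10), -181)/g = (-10)**3/(583671/2) = -1000*2/583671 = -2000/583671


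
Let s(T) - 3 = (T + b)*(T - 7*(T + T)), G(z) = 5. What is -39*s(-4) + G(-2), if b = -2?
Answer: 12056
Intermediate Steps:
s(T) = 3 - 13*T*(-2 + T) (s(T) = 3 + (T - 2)*(T - 7*(T + T)) = 3 + (-2 + T)*(T - 14*T) = 3 + (-2 + T)*(-13*T) = 3 - 13*T*(-2 + T))
-39*s(-4) + G(-2) = -39*(3 - 13*(-4)**2 + 26*(-4)) + 5 = -39*(3 - 13*16 - 104) + 5 = -39*(3 - 208 - 104) + 5 = -39*(-309) + 5 = 12051 + 5 = 12056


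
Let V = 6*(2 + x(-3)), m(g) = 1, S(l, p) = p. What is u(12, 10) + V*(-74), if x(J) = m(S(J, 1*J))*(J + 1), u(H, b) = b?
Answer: 10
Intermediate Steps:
x(J) = 1 + J (x(J) = 1*(J + 1) = 1*(1 + J) = 1 + J)
V = 0 (V = 6*(2 + (1 - 3)) = 6*(2 - 2) = 6*0 = 0)
u(12, 10) + V*(-74) = 10 + 0*(-74) = 10 + 0 = 10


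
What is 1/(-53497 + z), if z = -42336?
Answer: -1/95833 ≈ -1.0435e-5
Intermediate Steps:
1/(-53497 + z) = 1/(-53497 - 42336) = 1/(-95833) = -1/95833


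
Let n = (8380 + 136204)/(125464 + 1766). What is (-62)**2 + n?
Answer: 244608352/63615 ≈ 3845.1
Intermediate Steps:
n = 72292/63615 (n = 144584/127230 = 144584*(1/127230) = 72292/63615 ≈ 1.1364)
(-62)**2 + n = (-62)**2 + 72292/63615 = 3844 + 72292/63615 = 244608352/63615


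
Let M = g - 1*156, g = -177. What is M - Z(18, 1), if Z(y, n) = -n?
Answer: -332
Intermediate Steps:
M = -333 (M = -177 - 1*156 = -177 - 156 = -333)
M - Z(18, 1) = -333 - (-1) = -333 - 1*(-1) = -333 + 1 = -332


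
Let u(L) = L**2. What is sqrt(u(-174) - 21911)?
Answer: sqrt(8365) ≈ 91.460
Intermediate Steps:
sqrt(u(-174) - 21911) = sqrt((-174)**2 - 21911) = sqrt(30276 - 21911) = sqrt(8365)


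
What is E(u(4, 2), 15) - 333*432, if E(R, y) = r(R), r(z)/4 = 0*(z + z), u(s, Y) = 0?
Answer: -143856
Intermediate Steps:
r(z) = 0 (r(z) = 4*(0*(z + z)) = 4*(0*(2*z)) = 4*0 = 0)
E(R, y) = 0
E(u(4, 2), 15) - 333*432 = 0 - 333*432 = 0 - 143856 = -143856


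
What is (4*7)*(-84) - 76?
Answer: -2428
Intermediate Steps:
(4*7)*(-84) - 76 = 28*(-84) - 76 = -2352 - 76 = -2428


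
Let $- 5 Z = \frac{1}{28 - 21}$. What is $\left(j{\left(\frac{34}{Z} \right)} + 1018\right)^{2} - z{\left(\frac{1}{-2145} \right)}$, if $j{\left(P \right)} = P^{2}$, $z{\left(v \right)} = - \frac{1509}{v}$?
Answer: $2008220189119$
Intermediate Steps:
$Z = - \frac{1}{35}$ ($Z = - \frac{1}{5 \left(28 - 21\right)} = - \frac{1}{5 \cdot 7} = \left(- \frac{1}{5}\right) \frac{1}{7} = - \frac{1}{35} \approx -0.028571$)
$\left(j{\left(\frac{34}{Z} \right)} + 1018\right)^{2} - z{\left(\frac{1}{-2145} \right)} = \left(\left(\frac{34}{- \frac{1}{35}}\right)^{2} + 1018\right)^{2} - - \frac{1509}{\frac{1}{-2145}} = \left(\left(34 \left(-35\right)\right)^{2} + 1018\right)^{2} - - \frac{1509}{- \frac{1}{2145}} = \left(\left(-1190\right)^{2} + 1018\right)^{2} - \left(-1509\right) \left(-2145\right) = \left(1416100 + 1018\right)^{2} - 3236805 = 1417118^{2} - 3236805 = 2008223425924 - 3236805 = 2008220189119$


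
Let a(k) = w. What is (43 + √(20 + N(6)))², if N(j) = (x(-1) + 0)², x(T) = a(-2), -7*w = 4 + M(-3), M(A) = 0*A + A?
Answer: 91582/49 + 258*√109/7 ≈ 2253.8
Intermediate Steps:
M(A) = A (M(A) = 0 + A = A)
w = -⅐ (w = -(4 - 3)/7 = -⅐*1 = -⅐ ≈ -0.14286)
a(k) = -⅐
x(T) = -⅐
N(j) = 1/49 (N(j) = (-⅐ + 0)² = (-⅐)² = 1/49)
(43 + √(20 + N(6)))² = (43 + √(20 + 1/49))² = (43 + √(981/49))² = (43 + 3*√109/7)²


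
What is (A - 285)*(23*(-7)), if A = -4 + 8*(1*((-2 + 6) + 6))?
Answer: 33649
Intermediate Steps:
A = 76 (A = -4 + 8*(1*(4 + 6)) = -4 + 8*(1*10) = -4 + 8*10 = -4 + 80 = 76)
(A - 285)*(23*(-7)) = (76 - 285)*(23*(-7)) = -209*(-161) = 33649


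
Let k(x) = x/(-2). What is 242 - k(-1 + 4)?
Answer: 487/2 ≈ 243.50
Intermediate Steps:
k(x) = -x/2 (k(x) = x*(-1/2) = -x/2)
242 - k(-1 + 4) = 242 - (-1)*(-1 + 4)/2 = 242 - (-1)*3/2 = 242 - 1*(-3/2) = 242 + 3/2 = 487/2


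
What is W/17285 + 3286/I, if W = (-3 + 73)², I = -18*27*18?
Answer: -1393331/15120918 ≈ -0.092146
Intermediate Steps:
I = -8748 (I = -486*18 = -8748)
W = 4900 (W = 70² = 4900)
W/17285 + 3286/I = 4900/17285 + 3286/(-8748) = 4900*(1/17285) + 3286*(-1/8748) = 980/3457 - 1643/4374 = -1393331/15120918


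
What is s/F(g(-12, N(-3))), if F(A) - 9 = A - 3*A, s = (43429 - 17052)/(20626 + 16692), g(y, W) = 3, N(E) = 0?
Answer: 26377/111954 ≈ 0.23561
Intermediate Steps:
s = 26377/37318 ≈ 0.70682
F(A) = 9 - 2*A (F(A) = 9 + (A - 3*A) = 9 - 2*A)
s/F(g(-12, N(-3))) = 26377/(37318*(9 - 2*3)) = 26377/(37318*(9 - 6)) = (26377/37318)/3 = (26377/37318)*(⅓) = 26377/111954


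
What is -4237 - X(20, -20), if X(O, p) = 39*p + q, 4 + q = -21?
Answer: -3432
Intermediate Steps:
q = -25 (q = -4 - 21 = -25)
X(O, p) = -25 + 39*p (X(O, p) = 39*p - 25 = -25 + 39*p)
-4237 - X(20, -20) = -4237 - (-25 + 39*(-20)) = -4237 - (-25 - 780) = -4237 - 1*(-805) = -4237 + 805 = -3432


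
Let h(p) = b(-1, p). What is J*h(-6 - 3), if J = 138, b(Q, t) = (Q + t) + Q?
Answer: -1518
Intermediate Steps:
b(Q, t) = t + 2*Q
h(p) = -2 + p (h(p) = p + 2*(-1) = p - 2 = -2 + p)
J*h(-6 - 3) = 138*(-2 + (-6 - 3)) = 138*(-2 - 9) = 138*(-11) = -1518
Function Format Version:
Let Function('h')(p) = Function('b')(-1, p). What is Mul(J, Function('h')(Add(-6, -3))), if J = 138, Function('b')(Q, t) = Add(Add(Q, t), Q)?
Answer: -1518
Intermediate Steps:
Function('b')(Q, t) = Add(t, Mul(2, Q))
Function('h')(p) = Add(-2, p) (Function('h')(p) = Add(p, Mul(2, -1)) = Add(p, -2) = Add(-2, p))
Mul(J, Function('h')(Add(-6, -3))) = Mul(138, Add(-2, Add(-6, -3))) = Mul(138, Add(-2, -9)) = Mul(138, -11) = -1518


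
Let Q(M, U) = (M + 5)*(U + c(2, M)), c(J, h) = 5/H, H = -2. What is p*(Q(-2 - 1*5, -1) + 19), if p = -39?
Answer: -1014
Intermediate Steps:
c(J, h) = -5/2 (c(J, h) = 5/(-2) = 5*(-½) = -5/2)
Q(M, U) = (5 + M)*(-5/2 + U) (Q(M, U) = (M + 5)*(U - 5/2) = (5 + M)*(-5/2 + U))
p*(Q(-2 - 1*5, -1) + 19) = -39*((-25/2 + 5*(-1) - 5*(-2 - 1*5)/2 + (-2 - 1*5)*(-1)) + 19) = -39*((-25/2 - 5 - 5*(-2 - 5)/2 + (-2 - 5)*(-1)) + 19) = -39*((-25/2 - 5 - 5/2*(-7) - 7*(-1)) + 19) = -39*((-25/2 - 5 + 35/2 + 7) + 19) = -39*(7 + 19) = -39*26 = -1014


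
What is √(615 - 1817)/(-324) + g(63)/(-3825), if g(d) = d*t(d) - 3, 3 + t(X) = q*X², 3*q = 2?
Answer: -55502/1275 - I*√1202/324 ≈ -43.531 - 0.10701*I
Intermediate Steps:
q = ⅔ (q = (⅓)*2 = ⅔ ≈ 0.66667)
t(X) = -3 + 2*X²/3
g(d) = -3 + d*(-3 + 2*d²/3) (g(d) = d*(-3 + 2*d²/3) - 3 = -3 + d*(-3 + 2*d²/3))
√(615 - 1817)/(-324) + g(63)/(-3825) = √(615 - 1817)/(-324) + (-3 + (⅓)*63*(-9 + 2*63²))/(-3825) = √(-1202)*(-1/324) + (-3 + (⅓)*63*(-9 + 2*3969))*(-1/3825) = (I*√1202)*(-1/324) + (-3 + (⅓)*63*(-9 + 7938))*(-1/3825) = -I*√1202/324 + (-3 + (⅓)*63*7929)*(-1/3825) = -I*√1202/324 + (-3 + 166509)*(-1/3825) = -I*√1202/324 + 166506*(-1/3825) = -I*√1202/324 - 55502/1275 = -55502/1275 - I*√1202/324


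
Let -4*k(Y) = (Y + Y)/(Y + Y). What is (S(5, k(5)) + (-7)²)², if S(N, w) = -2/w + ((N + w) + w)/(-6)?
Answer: 50625/16 ≈ 3164.1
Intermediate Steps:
k(Y) = -¼ (k(Y) = -(Y + Y)/(4*(Y + Y)) = -2*Y/(4*(2*Y)) = -2*Y*1/(2*Y)/4 = -¼*1 = -¼)
S(N, w) = -2/w - w/3 - N/6 (S(N, w) = -2/w + (N + 2*w)*(-⅙) = -2/w + (-w/3 - N/6) = -2/w - w/3 - N/6)
(S(5, k(5)) + (-7)²)² = ((-2/(-¼) - ⅓*(-¼) - ⅙*5) + (-7)²)² = ((-2*(-4) + 1/12 - ⅚) + 49)² = ((8 + 1/12 - ⅚) + 49)² = (29/4 + 49)² = (225/4)² = 50625/16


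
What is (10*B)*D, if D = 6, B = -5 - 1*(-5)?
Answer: 0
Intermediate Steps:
B = 0 (B = -5 + 5 = 0)
(10*B)*D = (10*0)*6 = 0*6 = 0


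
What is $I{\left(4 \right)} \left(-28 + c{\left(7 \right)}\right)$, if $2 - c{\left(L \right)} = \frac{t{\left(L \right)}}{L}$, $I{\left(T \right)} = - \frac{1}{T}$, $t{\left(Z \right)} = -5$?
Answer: $\frac{177}{28} \approx 6.3214$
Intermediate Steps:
$c{\left(L \right)} = 2 + \frac{5}{L}$ ($c{\left(L \right)} = 2 - - \frac{5}{L} = 2 + \frac{5}{L}$)
$I{\left(4 \right)} \left(-28 + c{\left(7 \right)}\right) = - \frac{1}{4} \left(-28 + \left(2 + \frac{5}{7}\right)\right) = \left(-1\right) \frac{1}{4} \left(-28 + \left(2 + 5 \cdot \frac{1}{7}\right)\right) = - \frac{-28 + \left(2 + \frac{5}{7}\right)}{4} = - \frac{-28 + \frac{19}{7}}{4} = \left(- \frac{1}{4}\right) \left(- \frac{177}{7}\right) = \frac{177}{28}$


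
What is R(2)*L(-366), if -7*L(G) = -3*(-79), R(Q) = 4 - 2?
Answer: -474/7 ≈ -67.714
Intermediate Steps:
R(Q) = 2
L(G) = -237/7 (L(G) = -(-3)*(-79)/7 = -⅐*237 = -237/7)
R(2)*L(-366) = 2*(-237/7) = -474/7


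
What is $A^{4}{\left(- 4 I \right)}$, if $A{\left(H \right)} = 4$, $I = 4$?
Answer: $256$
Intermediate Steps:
$A^{4}{\left(- 4 I \right)} = 4^{4} = 256$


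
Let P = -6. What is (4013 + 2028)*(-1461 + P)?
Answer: -8862147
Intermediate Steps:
(4013 + 2028)*(-1461 + P) = (4013 + 2028)*(-1461 - 6) = 6041*(-1467) = -8862147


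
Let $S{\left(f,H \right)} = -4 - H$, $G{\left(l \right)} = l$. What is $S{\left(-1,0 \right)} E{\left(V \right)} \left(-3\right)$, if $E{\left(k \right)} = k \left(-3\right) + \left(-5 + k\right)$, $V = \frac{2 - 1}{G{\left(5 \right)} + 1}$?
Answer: $-64$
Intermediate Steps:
$V = \frac{1}{6}$ ($V = \frac{2 - 1}{5 + 1} = 1 \cdot \frac{1}{6} = \frac{1}{6} \approx 0.16667$)
$E{\left(k \right)} = -5 - 2 k$ ($E{\left(k \right)} = - 3 k + \left(-5 + k\right) = -5 - 2 k$)
$S{\left(-1,0 \right)} E{\left(V \right)} \left(-3\right) = \left(-4 - 0\right) \left(-5 - \frac{1}{3}\right) \left(-3\right) = \left(-4 + 0\right) \left(-5 - \frac{1}{3}\right) \left(-3\right) = \left(-4\right) \left(- \frac{16}{3}\right) \left(-3\right) = \frac{64}{3} \left(-3\right) = -64$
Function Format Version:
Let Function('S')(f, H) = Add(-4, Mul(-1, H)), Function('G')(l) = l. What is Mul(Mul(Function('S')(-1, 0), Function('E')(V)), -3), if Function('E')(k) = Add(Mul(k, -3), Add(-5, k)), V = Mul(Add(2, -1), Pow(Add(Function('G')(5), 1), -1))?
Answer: -64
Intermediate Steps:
V = Rational(1, 6) (V = Mul(Add(2, -1), Pow(Add(5, 1), -1)) = Mul(1, Pow(6, -1)) = Mul(1, Rational(1, 6)) = Rational(1, 6) ≈ 0.16667)
Function('E')(k) = Add(-5, Mul(-2, k)) (Function('E')(k) = Add(Mul(-3, k), Add(-5, k)) = Add(-5, Mul(-2, k)))
Mul(Mul(Function('S')(-1, 0), Function('E')(V)), -3) = Mul(Mul(Add(-4, Mul(-1, 0)), Add(-5, Mul(-2, Rational(1, 6)))), -3) = Mul(Mul(Add(-4, 0), Add(-5, Rational(-1, 3))), -3) = Mul(Mul(-4, Rational(-16, 3)), -3) = Mul(Rational(64, 3), -3) = -64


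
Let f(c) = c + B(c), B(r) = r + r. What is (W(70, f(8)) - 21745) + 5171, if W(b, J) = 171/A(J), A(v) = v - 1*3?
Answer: -115961/7 ≈ -16566.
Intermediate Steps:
A(v) = -3 + v (A(v) = v - 3 = -3 + v)
B(r) = 2*r
f(c) = 3*c (f(c) = c + 2*c = 3*c)
W(b, J) = 171/(-3 + J)
(W(70, f(8)) - 21745) + 5171 = (171/(-3 + 3*8) - 21745) + 5171 = (171/(-3 + 24) - 21745) + 5171 = (171/21 - 21745) + 5171 = (171*(1/21) - 21745) + 5171 = (57/7 - 21745) + 5171 = -152158/7 + 5171 = -115961/7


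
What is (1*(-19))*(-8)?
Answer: 152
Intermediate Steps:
(1*(-19))*(-8) = -19*(-8) = 152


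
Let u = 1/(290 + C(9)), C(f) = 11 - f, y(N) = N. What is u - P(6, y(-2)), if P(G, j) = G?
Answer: -1751/292 ≈ -5.9966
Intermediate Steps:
u = 1/292 (u = 1/(290 + (11 - 1*9)) = 1/(290 + (11 - 9)) = 1/(290 + 2) = 1/292 ≈ 0.0034247)
u - P(6, y(-2)) = 1/292 - 1*6 = 1/292 - 6 = -1751/292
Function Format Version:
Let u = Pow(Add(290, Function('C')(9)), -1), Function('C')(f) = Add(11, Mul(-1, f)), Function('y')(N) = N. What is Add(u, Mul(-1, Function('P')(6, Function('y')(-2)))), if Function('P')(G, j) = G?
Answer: Rational(-1751, 292) ≈ -5.9966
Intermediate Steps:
u = Rational(1, 292) (u = Pow(Add(290, Add(11, Mul(-1, 9))), -1) = Pow(Add(290, Add(11, -9)), -1) = Pow(Add(290, 2), -1) = Pow(292, -1) = Rational(1, 292) ≈ 0.0034247)
Add(u, Mul(-1, Function('P')(6, Function('y')(-2)))) = Add(Rational(1, 292), Mul(-1, 6)) = Add(Rational(1, 292), -6) = Rational(-1751, 292)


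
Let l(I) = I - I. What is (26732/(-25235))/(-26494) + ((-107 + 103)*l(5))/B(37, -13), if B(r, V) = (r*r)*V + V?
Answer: 13366/334288045 ≈ 3.9983e-5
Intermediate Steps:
l(I) = 0
B(r, V) = V + V*r² (B(r, V) = r²*V + V = V*r² + V = V + V*r²)
(26732/(-25235))/(-26494) + ((-107 + 103)*l(5))/B(37, -13) = (26732/(-25235))/(-26494) + ((-107 + 103)*0)/((-13*(1 + 37²))) = (26732*(-1/25235))*(-1/26494) + (-4*0)/((-13*(1 + 1369))) = -26732/25235*(-1/26494) + 0/((-13*1370)) = 13366/334288045 + 0/(-17810) = 13366/334288045 + 0*(-1/17810) = 13366/334288045 + 0 = 13366/334288045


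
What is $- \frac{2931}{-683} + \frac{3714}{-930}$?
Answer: $\frac{31528}{105865} \approx 0.29781$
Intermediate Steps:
$- \frac{2931}{-683} + \frac{3714}{-930} = \left(-2931\right) \left(- \frac{1}{683}\right) + 3714 \left(- \frac{1}{930}\right) = \frac{2931}{683} - \frac{619}{155} = \frac{31528}{105865}$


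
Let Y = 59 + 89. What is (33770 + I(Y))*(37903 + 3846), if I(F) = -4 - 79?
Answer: 1406398563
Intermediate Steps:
Y = 148
I(F) = -83
(33770 + I(Y))*(37903 + 3846) = (33770 - 83)*(37903 + 3846) = 33687*41749 = 1406398563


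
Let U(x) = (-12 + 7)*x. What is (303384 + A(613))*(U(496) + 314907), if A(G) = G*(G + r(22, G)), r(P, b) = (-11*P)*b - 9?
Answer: -28200430215274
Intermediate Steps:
r(P, b) = -9 - 11*P*b (r(P, b) = -11*P*b - 9 = -9 - 11*P*b)
U(x) = -5*x
A(G) = G*(-9 - 241*G) (A(G) = G*(G + (-9 - 11*22*G)) = G*(G + (-9 - 242*G)) = G*(-9 - 241*G))
(303384 + A(613))*(U(496) + 314907) = (303384 - 1*613*(9 + 241*613))*(-5*496 + 314907) = (303384 - 1*613*(9 + 147733))*(-2480 + 314907) = (303384 - 1*613*147742)*312427 = (303384 - 90565846)*312427 = -90262462*312427 = -28200430215274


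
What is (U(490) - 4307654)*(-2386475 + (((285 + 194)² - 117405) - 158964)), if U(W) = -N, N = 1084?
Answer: 10484895975414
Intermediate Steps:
U(W) = -1084 (U(W) = -1*1084 = -1084)
(U(490) - 4307654)*(-2386475 + (((285 + 194)² - 117405) - 158964)) = (-1084 - 4307654)*(-2386475 + (((285 + 194)² - 117405) - 158964)) = -4308738*(-2386475 + ((479² - 117405) - 158964)) = -4308738*(-2386475 + ((229441 - 117405) - 158964)) = -4308738*(-2386475 + (112036 - 158964)) = -4308738*(-2386475 - 46928) = -4308738*(-2433403) = 10484895975414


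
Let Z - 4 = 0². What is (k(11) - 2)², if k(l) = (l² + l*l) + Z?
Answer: 59536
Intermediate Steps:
Z = 4 (Z = 4 + 0² = 4 + 0 = 4)
k(l) = 4 + 2*l² (k(l) = (l² + l*l) + 4 = (l² + l²) + 4 = 2*l² + 4 = 4 + 2*l²)
(k(11) - 2)² = ((4 + 2*11²) - 2)² = ((4 + 2*121) - 2)² = ((4 + 242) - 2)² = (246 - 2)² = 244² = 59536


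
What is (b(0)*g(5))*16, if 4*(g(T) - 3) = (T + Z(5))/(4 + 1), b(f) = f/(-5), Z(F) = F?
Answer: 0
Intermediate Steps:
b(f) = -f/5 (b(f) = f*(-1/5) = -f/5)
g(T) = 13/4 + T/20 (g(T) = 3 + ((T + 5)/(4 + 1))/4 = 3 + ((5 + T)/5)/4 = 3 + ((5 + T)*(1/5))/4 = 3 + (1 + T/5)/4 = 3 + (1/4 + T/20) = 13/4 + T/20)
(b(0)*g(5))*16 = ((-1/5*0)*(13/4 + (1/20)*5))*16 = (0*(13/4 + 1/4))*16 = (0*(7/2))*16 = 0*16 = 0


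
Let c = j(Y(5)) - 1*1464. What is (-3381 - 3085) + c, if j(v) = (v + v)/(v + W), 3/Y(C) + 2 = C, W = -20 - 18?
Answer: -293412/37 ≈ -7930.1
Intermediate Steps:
W = -38
Y(C) = 3/(-2 + C)
j(v) = 2*v/(-38 + v) (j(v) = (v + v)/(v - 38) = (2*v)/(-38 + v) = 2*v/(-38 + v))
c = -54170/37 (c = 2*(3/(-2 + 5))/(-38 + 3/(-2 + 5)) - 1*1464 = 2*(3/3)/(-38 + 3/3) - 1464 = 2*(3*(⅓))/(-38 + 3*(⅓)) - 1464 = 2*1/(-38 + 1) - 1464 = 2*1/(-37) - 1464 = 2*1*(-1/37) - 1464 = -2/37 - 1464 = -54170/37 ≈ -1464.1)
(-3381 - 3085) + c = (-3381 - 3085) - 54170/37 = -6466 - 54170/37 = -293412/37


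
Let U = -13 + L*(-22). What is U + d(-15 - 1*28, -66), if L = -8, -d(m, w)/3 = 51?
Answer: 10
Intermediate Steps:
d(m, w) = -153 (d(m, w) = -3*51 = -153)
U = 163 (U = -13 - 8*(-22) = -13 + 176 = 163)
U + d(-15 - 1*28, -66) = 163 - 153 = 10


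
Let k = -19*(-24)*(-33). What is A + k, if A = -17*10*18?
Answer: -18108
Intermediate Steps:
A = -3060 (A = -170*18 = -3060)
k = -15048 (k = 456*(-33) = -15048)
A + k = -3060 - 15048 = -18108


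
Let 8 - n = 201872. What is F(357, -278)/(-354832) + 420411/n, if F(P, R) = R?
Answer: -388331140/186530747 ≈ -2.0819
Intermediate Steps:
n = -201864 (n = 8 - 1*201872 = 8 - 201872 = -201864)
F(357, -278)/(-354832) + 420411/n = -278/(-354832) + 420411/(-201864) = -278*(-1/354832) + 420411*(-1/201864) = 139/177416 - 140137/67288 = -388331140/186530747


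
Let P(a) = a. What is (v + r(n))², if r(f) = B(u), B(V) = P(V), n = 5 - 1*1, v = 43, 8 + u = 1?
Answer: 1296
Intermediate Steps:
u = -7 (u = -8 + 1 = -7)
n = 4 (n = 5 - 1 = 4)
B(V) = V
r(f) = -7
(v + r(n))² = (43 - 7)² = 36² = 1296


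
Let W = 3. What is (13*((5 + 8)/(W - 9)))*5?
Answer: -845/6 ≈ -140.83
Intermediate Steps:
(13*((5 + 8)/(W - 9)))*5 = (13*((5 + 8)/(3 - 9)))*5 = (13*(13/(-6)))*5 = (13*(13*(-⅙)))*5 = (13*(-13/6))*5 = -169/6*5 = -845/6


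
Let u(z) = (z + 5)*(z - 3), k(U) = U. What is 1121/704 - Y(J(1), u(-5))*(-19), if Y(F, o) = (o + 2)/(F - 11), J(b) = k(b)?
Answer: -7771/3520 ≈ -2.2077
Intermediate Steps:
J(b) = b
u(z) = (-3 + z)*(5 + z) (u(z) = (5 + z)*(-3 + z) = (-3 + z)*(5 + z))
Y(F, o) = (2 + o)/(-11 + F)
1121/704 - Y(J(1), u(-5))*(-19) = 1121/704 - (2 + (-15 + (-5)² + 2*(-5)))/(-11 + 1)*(-19) = 1121*(1/704) - (2 + (-15 + 25 - 10))/(-10)*(-19) = 1121/704 - (-(2 + 0)/10)*(-19) = 1121/704 - (-⅒*2)*(-19) = 1121/704 - (-1)*(-19)/5 = 1121/704 - 1*19/5 = 1121/704 - 19/5 = -7771/3520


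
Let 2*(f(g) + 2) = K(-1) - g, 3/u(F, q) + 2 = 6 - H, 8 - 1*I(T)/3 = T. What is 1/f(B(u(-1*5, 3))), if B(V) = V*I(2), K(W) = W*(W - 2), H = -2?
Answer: -⅕ ≈ -0.20000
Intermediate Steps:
I(T) = 24 - 3*T
K(W) = W*(-2 + W)
u(F, q) = ½ (u(F, q) = 3/(-2 + (6 - 1*(-2))) = 3/(-2 + (6 + 2)) = 3/(-2 + 8) = 3/6 = 3*(⅙) = ½)
B(V) = 18*V (B(V) = V*(24 - 3*2) = V*(24 - 6) = V*18 = 18*V)
f(g) = -½ - g/2 (f(g) = -2 + (-(-2 - 1) - g)/2 = -2 + (-1*(-3) - g)/2 = -2 + (3 - g)/2 = -2 + (3/2 - g/2) = -½ - g/2)
1/f(B(u(-1*5, 3))) = 1/(-½ - 9/2) = 1/(-5) = -⅕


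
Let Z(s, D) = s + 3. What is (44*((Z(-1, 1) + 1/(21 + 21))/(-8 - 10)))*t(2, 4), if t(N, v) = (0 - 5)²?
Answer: -23375/189 ≈ -123.68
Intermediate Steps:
Z(s, D) = 3 + s
t(N, v) = 25 (t(N, v) = (-5)² = 25)
(44*((Z(-1, 1) + 1/(21 + 21))/(-8 - 10)))*t(2, 4) = (44*(((3 - 1) + 1/(21 + 21))/(-8 - 10)))*25 = (44*((2 + 1/42)/(-18)))*25 = (44*((2 + 1/42)*(-1/18)))*25 = (44*((85/42)*(-1/18)))*25 = (44*(-85/756))*25 = -935/189*25 = -23375/189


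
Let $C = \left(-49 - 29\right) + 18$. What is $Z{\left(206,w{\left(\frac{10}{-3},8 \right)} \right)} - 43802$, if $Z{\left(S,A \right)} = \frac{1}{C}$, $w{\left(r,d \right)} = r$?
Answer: $- \frac{2628121}{60} \approx -43802.0$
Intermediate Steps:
$C = -60$ ($C = -78 + 18 = -60$)
$Z{\left(S,A \right)} = - \frac{1}{60}$ ($Z{\left(S,A \right)} = \frac{1}{-60} = - \frac{1}{60}$)
$Z{\left(206,w{\left(\frac{10}{-3},8 \right)} \right)} - 43802 = - \frac{1}{60} - 43802 = - \frac{2628121}{60}$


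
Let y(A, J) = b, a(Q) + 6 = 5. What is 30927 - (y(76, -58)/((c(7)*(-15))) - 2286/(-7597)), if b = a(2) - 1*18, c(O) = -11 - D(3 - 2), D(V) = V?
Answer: 42291168283/1367460 ≈ 30927.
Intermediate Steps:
a(Q) = -1 (a(Q) = -6 + 5 = -1)
c(O) = -12 (c(O) = -11 - (3 - 2) = -11 - 1*1 = -11 - 1 = -12)
b = -19 (b = -1 - 1*18 = -1 - 18 = -19)
y(A, J) = -19
30927 - (y(76, -58)/((c(7)*(-15))) - 2286/(-7597)) = 30927 - (-19/((-12*(-15))) - 2286/(-7597)) = 30927 - (-19/180 - 2286*(-1/7597)) = 30927 - (-19*1/180 + 2286/7597) = 30927 - (-19/180 + 2286/7597) = 30927 - 1*267137/1367460 = 30927 - 267137/1367460 = 42291168283/1367460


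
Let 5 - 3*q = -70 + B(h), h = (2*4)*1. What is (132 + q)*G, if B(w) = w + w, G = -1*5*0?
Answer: 0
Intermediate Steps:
G = 0 (G = -5*0 = 0)
h = 8 (h = 8*1 = 8)
B(w) = 2*w
q = 59/3 (q = 5/3 - (-70 + 2*8)/3 = 5/3 - (-70 + 16)/3 = 5/3 - ⅓*(-54) = 5/3 + 18 = 59/3 ≈ 19.667)
(132 + q)*G = (132 + 59/3)*0 = (455/3)*0 = 0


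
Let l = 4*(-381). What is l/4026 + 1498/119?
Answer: 139276/11407 ≈ 12.210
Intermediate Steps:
l = -1524
l/4026 + 1498/119 = -1524/4026 + 1498/119 = -1524*1/4026 + 1498*(1/119) = -254/671 + 214/17 = 139276/11407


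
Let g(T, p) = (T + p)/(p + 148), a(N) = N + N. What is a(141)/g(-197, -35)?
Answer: -15933/116 ≈ -137.35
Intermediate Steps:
a(N) = 2*N
g(T, p) = (T + p)/(148 + p)
a(141)/g(-197, -35) = (2*141)/(((-197 - 35)/(148 - 35))) = 282/((-232/113)) = 282/(((1/113)*(-232))) = 282/(-232/113) = 282*(-113/232) = -15933/116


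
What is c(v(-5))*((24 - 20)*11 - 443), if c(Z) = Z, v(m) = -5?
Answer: 1995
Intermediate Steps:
c(v(-5))*((24 - 20)*11 - 443) = -5*((24 - 20)*11 - 443) = -5*(4*11 - 443) = -5*(44 - 443) = -5*(-399) = 1995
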